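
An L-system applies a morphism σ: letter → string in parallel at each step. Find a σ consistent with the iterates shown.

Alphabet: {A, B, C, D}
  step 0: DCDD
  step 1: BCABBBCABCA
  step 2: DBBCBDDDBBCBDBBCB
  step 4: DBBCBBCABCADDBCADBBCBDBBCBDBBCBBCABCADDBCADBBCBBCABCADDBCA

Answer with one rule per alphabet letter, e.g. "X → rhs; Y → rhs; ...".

A->CB, B->D, C->BB, D->BCA

  step 1 ⇒ step 2: BCABBBCABCA ⇒ D·BB·CB·D·D·D·BB·CB·D·BB·CB
    A ↦ CB
    B ↦ D
    C ↦ BB
  step 0 ⇒ step 1: DCDD ⇒ BCA·BB·BCA·BCA
    D ↦ BCA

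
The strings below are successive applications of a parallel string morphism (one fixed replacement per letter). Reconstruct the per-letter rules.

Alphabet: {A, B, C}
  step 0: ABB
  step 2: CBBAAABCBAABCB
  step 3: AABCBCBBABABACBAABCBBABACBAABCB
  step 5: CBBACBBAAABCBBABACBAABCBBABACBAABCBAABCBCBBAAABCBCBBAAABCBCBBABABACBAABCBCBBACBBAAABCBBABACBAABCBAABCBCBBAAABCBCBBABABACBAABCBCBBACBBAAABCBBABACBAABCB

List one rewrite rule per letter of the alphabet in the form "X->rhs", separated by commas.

A->BA, B->CB, C->AAB

  step 2 ⇒ step 3: CBBAAABCBAABCB ⇒ AAB·CB·CB·BA·BA·BA·CB·AAB·CB·BA·BA·CB·AAB·CB
    A ↦ BA
    B ↦ CB
    C ↦ AAB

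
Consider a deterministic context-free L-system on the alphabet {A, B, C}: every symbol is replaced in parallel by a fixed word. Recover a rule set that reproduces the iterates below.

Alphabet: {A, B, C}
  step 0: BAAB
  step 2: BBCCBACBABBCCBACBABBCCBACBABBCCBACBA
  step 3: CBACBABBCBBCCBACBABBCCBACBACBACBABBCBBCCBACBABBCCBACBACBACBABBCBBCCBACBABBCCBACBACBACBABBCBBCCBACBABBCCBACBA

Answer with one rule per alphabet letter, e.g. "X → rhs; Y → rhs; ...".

  step 2 ⇒ step 3: BBCCBACBABBCCBACBABBCCBACBABBCCBACBA ⇒ CBA·CBA·BBC·BBC·CBA·CBA·BBC·CBA·CBA·CBA·CBA·BBC·BBC·CBA·CBA·BBC·CBA·CBA·CBA·CBA·BBC·BBC·CBA·CBA·BBC·CBA·CBA·CBA·CBA·BBC·BBC·CBA·CBA·BBC·CBA·CBA
    A ↦ CBA
    B ↦ CBA
    C ↦ BBC

A->CBA, B->CBA, C->BBC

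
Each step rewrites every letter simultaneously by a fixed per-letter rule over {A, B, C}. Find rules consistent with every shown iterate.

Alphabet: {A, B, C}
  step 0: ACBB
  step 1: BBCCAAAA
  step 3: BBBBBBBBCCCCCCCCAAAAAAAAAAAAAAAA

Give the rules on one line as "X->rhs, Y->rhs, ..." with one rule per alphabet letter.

A->BB, B->AA, C->CC

  step 0 ⇒ step 1: ACBB ⇒ BB·CC·AA·AA
    A ↦ BB
    B ↦ AA
    C ↦ CC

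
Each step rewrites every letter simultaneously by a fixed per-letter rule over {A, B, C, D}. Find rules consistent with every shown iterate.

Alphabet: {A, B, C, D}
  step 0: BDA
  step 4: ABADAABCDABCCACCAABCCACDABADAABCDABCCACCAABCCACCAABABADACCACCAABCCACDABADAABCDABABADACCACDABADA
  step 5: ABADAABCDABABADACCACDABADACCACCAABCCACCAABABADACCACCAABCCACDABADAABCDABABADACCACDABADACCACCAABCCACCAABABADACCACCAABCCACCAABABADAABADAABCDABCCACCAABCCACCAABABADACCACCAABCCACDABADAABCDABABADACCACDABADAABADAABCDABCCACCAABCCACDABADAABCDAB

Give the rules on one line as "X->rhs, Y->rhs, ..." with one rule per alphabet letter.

  step 4 ⇒ step 5: ABADAABCDABCCACCAABCCACDABADAABCDABCCACCAABCCACCAABABADACCACCAABCCACDABADAABCDABABADACCACDABADA ⇒ AB·ADA·AB·CD·AB·AB·ADA·CCA·CD·AB·ADA·CCA·CCA·AB·CCA·CCA·AB·AB·ADA·CCA·CCA·AB·CCA·CD·AB·ADA·AB·CD·AB·AB·ADA·CCA·CD·AB·ADA·CCA·CCA·AB·CCA·CCA·AB·AB·ADA·CCA·CCA·AB·CCA·CCA·AB·AB·ADA·AB·ADA·AB·CD·AB·CCA·CCA·AB·CCA·CCA·AB·AB·ADA·CCA·CCA·AB·CCA·CD·AB·ADA·AB·CD·AB·AB·ADA·CCA·CD·AB·ADA·AB·ADA·AB·CD·AB·CCA·CCA·AB·CCA·CD·AB·ADA·AB·CD·AB
    A ↦ AB
    B ↦ ADA
    C ↦ CCA
    D ↦ CD

A->AB, B->ADA, C->CCA, D->CD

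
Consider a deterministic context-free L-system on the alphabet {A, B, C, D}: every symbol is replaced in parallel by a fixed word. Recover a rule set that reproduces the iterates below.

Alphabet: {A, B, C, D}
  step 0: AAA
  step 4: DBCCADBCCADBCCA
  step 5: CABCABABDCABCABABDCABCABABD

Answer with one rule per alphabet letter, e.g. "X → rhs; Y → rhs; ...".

  step 4 ⇒ step 5: DBCCADBCCADBCCA ⇒ CA·BC·AB·AB·D·CA·BC·AB·AB·D·CA·BC·AB·AB·D
    A ↦ D
    B ↦ BC
    C ↦ AB
    D ↦ CA

A->D, B->BC, C->AB, D->CA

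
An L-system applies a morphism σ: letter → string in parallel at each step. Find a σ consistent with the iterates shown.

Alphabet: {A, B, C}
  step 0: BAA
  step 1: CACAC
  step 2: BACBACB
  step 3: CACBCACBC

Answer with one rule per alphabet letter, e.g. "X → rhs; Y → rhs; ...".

A->AC, B->C, C->B

  step 2 ⇒ step 3: BACBACB ⇒ C·AC·B·C·AC·B·C
    A ↦ AC
    B ↦ C
    C ↦ B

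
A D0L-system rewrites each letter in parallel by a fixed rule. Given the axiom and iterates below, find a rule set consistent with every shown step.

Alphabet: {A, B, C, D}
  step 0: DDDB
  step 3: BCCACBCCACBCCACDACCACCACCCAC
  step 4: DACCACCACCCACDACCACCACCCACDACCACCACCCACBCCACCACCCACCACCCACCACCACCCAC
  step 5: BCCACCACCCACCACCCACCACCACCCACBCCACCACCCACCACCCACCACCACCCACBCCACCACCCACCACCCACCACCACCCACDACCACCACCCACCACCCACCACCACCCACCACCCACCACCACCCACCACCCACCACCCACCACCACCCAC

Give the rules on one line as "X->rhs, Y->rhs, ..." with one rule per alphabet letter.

  step 4 ⇒ step 5: DACCACCACCCACDACCACCACCCACDACCACCACCCACBCCACCACCCACCACCCACCACCACCCAC ⇒ B·C·CAC·CAC·C·CAC·CAC·C·CAC·CAC·CAC·C·CAC·B·C·CAC·CAC·C·CAC·CAC·C·CAC·CAC·CAC·C·CAC·B·C·CAC·CAC·C·CAC·CAC·C·CAC·CAC·CAC·C·CAC·DAC·CAC·CAC·C·CAC·CAC·C·CAC·CAC·CAC·C·CAC·CAC·C·CAC·CAC·CAC·C·CAC·CAC·C·CAC·CAC·C·CAC·CAC·CAC·C·CAC
    A ↦ C
    B ↦ DAC
    C ↦ CAC
    D ↦ B

A->C, B->DAC, C->CAC, D->B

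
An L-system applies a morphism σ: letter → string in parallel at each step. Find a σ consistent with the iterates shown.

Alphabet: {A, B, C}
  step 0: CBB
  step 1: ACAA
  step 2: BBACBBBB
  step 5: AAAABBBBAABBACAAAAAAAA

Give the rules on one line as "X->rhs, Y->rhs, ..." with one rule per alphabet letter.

A->BB, B->A, C->AC

  step 1 ⇒ step 2: ACAA ⇒ BB·AC·BB·BB
    A ↦ BB
    C ↦ AC
  step 0 ⇒ step 1: CBB ⇒ AC·A·A
    B ↦ A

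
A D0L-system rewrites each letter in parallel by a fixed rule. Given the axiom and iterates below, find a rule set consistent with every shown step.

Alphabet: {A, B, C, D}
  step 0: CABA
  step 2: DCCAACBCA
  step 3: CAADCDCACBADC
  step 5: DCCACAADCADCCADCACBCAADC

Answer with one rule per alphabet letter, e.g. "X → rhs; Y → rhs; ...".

  step 2 ⇒ step 3: DCCAACBCA ⇒ C·A·A·DC·DC·A·CB·A·DC
    A ↦ DC
    B ↦ CB
    C ↦ A
    D ↦ C

A->DC, B->CB, C->A, D->C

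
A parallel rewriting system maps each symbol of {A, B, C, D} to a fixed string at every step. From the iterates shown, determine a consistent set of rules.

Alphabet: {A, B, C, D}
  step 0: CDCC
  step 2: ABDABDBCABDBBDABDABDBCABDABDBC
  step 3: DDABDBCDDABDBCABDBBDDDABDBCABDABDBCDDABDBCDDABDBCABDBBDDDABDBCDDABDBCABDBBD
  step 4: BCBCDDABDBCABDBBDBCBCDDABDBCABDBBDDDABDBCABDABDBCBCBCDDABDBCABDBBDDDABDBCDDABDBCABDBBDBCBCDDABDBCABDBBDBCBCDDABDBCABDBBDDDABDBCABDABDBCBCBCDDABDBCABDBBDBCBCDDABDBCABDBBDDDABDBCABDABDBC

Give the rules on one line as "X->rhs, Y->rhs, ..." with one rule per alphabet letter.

A->DD, B->ABD, C->BBD, D->BC

  step 3 ⇒ step 4: DDABDBCDDABDBCABDBBDDDABDBCABDABDBCDDABDBCDDABDBCABDBBDDDABDBCDDABDBCABDBBD ⇒ BC·BC·DD·ABD·BC·ABD·BBD·BC·BC·DD·ABD·BC·ABD·BBD·DD·ABD·BC·ABD·ABD·BC·BC·BC·DD·ABD·BC·ABD·BBD·DD·ABD·BC·DD·ABD·BC·ABD·BBD·BC·BC·DD·ABD·BC·ABD·BBD·BC·BC·DD·ABD·BC·ABD·BBD·DD·ABD·BC·ABD·ABD·BC·BC·BC·DD·ABD·BC·ABD·BBD·BC·BC·DD·ABD·BC·ABD·BBD·DD·ABD·BC·ABD·ABD·BC
    A ↦ DD
    B ↦ ABD
    C ↦ BBD
    D ↦ BC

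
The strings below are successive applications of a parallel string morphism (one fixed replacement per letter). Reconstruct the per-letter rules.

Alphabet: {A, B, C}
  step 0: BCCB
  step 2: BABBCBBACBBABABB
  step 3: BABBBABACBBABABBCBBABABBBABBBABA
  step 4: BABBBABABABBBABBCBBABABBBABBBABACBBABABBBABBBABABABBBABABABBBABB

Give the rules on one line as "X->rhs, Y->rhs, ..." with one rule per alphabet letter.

A->BB, B->BA, C->CB

  step 3 ⇒ step 4: BABBBABACBBABABBCBBABABBBABBBABA ⇒ BA·BB·BA·BA·BA·BB·BA·BB·CB·BA·BA·BB·BA·BB·BA·BA·CB·BA·BA·BB·BA·BB·BA·BA·BA·BB·BA·BA·BA·BB·BA·BB
    A ↦ BB
    B ↦ BA
    C ↦ CB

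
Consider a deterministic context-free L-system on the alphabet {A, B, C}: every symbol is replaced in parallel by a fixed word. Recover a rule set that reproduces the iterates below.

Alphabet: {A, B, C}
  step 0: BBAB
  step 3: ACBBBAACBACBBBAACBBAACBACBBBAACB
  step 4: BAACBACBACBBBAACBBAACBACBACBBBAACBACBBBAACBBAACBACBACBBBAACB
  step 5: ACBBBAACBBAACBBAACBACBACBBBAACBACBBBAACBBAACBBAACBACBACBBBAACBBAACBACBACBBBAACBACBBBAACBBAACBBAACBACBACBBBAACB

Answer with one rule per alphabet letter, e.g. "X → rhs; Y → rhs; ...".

A->B, B->ACB, C->A

  step 4 ⇒ step 5: BAACBACBACBBBAACBBAACBACBACBBBAACBACBBBAACBBAACBACBACBBBAACB ⇒ ACB·B·B·A·ACB·B·A·ACB·B·A·ACB·ACB·ACB·B·B·A·ACB·ACB·B·B·A·ACB·B·A·ACB·B·A·ACB·ACB·ACB·B·B·A·ACB·B·A·ACB·ACB·ACB·B·B·A·ACB·ACB·B·B·A·ACB·B·A·ACB·B·A·ACB·ACB·ACB·B·B·A·ACB
    A ↦ B
    B ↦ ACB
    C ↦ A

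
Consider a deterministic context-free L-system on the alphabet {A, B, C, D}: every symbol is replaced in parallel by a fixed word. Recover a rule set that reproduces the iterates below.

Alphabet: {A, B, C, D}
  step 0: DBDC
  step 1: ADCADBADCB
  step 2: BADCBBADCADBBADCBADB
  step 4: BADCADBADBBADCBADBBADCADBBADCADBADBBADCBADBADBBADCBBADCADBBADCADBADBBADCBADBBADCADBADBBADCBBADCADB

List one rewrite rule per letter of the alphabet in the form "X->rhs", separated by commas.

A->B, B->ADB, C->B, D->ADC

  step 1 ⇒ step 2: ADCADBADCB ⇒ B·ADC·B·B·ADC·ADB·B·ADC·B·ADB
    A ↦ B
    B ↦ ADB
    C ↦ B
    D ↦ ADC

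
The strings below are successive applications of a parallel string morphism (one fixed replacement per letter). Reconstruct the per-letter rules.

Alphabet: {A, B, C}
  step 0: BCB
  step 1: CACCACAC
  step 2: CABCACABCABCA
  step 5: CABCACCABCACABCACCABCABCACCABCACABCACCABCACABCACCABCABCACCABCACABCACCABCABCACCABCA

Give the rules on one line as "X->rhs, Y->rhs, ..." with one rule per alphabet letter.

  step 1 ⇒ step 2: CACCACAC ⇒ CA·B·CA·CA·B·CA·B·CA
    A ↦ B
    C ↦ CA
  step 0 ⇒ step 1: BCB ⇒ CAC·CA·CAC
    B ↦ CAC

A->B, B->CAC, C->CA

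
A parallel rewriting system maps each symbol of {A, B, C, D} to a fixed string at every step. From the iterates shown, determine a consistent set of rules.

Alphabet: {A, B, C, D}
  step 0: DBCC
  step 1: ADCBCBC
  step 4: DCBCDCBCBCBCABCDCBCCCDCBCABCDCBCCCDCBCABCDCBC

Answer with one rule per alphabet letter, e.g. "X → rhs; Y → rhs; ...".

A->CC, B->DC, C->BC, D->A

  step 0 ⇒ step 1: DBCC ⇒ A·DC·BC·BC
    B ↦ DC
    C ↦ BC
    D ↦ A
    A ↦ CC  (constrained at step 1)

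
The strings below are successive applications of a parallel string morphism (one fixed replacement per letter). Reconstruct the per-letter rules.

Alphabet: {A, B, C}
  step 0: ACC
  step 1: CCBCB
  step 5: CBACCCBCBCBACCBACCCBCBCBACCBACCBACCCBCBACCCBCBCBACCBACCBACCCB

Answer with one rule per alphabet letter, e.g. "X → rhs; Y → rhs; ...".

  step 0 ⇒ step 1: ACC ⇒ C·CB·CB
    A ↦ C
    C ↦ CB
    B ↦ AC  (constrained at step 1)

A->C, B->AC, C->CB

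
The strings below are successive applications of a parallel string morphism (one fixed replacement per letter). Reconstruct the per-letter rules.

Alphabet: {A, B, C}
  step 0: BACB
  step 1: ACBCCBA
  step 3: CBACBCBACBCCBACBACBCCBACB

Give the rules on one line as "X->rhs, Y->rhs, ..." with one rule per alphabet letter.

  step 0 ⇒ step 1: BACB ⇒ A·CBC·CB·A
    A ↦ CBC
    B ↦ A
    C ↦ CB

A->CBC, B->A, C->CB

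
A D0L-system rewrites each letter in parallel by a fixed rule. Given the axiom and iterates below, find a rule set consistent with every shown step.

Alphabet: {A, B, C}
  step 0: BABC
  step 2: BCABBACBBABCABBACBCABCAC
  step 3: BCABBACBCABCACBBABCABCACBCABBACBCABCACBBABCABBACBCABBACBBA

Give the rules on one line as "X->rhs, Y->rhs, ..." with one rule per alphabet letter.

A->C, B->BCA, C->BBA

  step 2 ⇒ step 3: BCABBACBBABCABBACBCABCAC ⇒ BCA·BBA·C·BCA·BCA·C·BBA·BCA·BCA·C·BCA·BBA·C·BCA·BCA·C·BBA·BCA·BBA·C·BCA·BBA·C·BBA
    A ↦ C
    B ↦ BCA
    C ↦ BBA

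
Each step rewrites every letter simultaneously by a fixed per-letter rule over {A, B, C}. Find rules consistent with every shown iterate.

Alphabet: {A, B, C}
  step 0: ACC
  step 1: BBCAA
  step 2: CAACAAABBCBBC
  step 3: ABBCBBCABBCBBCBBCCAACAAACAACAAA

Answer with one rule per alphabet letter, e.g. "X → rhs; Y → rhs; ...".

A->BBC, B->CAA, C->A

  step 2 ⇒ step 3: CAACAAABBCBBC ⇒ A·BBC·BBC·A·BBC·BBC·BBC·CAA·CAA·A·CAA·CAA·A
    A ↦ BBC
    B ↦ CAA
    C ↦ A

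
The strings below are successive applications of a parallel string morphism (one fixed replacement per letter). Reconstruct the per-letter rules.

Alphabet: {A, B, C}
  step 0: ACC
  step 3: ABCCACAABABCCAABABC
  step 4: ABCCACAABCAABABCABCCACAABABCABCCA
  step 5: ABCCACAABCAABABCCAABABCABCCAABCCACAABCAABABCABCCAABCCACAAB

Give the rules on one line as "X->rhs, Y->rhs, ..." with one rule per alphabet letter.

  step 4 ⇒ step 5: ABCCACAABCAABABCABCCACAABABCABCCA ⇒ AB·C·CA·CA·AB·CA·AB·AB·C·CA·AB·AB·C·AB·C·CA·AB·C·CA·CA·AB·CA·AB·AB·C·AB·C·CA·AB·C·CA·CA·AB
    A ↦ AB
    B ↦ C
    C ↦ CA

A->AB, B->C, C->CA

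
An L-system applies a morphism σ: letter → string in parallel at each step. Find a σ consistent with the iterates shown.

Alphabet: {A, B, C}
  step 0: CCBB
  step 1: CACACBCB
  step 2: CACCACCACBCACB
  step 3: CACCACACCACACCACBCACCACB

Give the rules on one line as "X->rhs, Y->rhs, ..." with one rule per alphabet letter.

  step 2 ⇒ step 3: CACCACCACBCACB ⇒ CA·C·CA·CA·C·CA·CA·C·CA·CB·CA·C·CA·CB
    A ↦ C
    B ↦ CB
    C ↦ CA

A->C, B->CB, C->CA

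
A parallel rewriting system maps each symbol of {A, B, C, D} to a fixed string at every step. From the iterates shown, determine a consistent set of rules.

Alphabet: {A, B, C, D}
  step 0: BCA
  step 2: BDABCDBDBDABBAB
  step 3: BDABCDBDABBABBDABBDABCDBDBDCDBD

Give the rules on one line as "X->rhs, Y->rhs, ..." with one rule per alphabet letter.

A->CD, B->BD, C->ABB, D->AB

  step 2 ⇒ step 3: BDABCDBDBDABBAB ⇒ BD·AB·CD·BD·ABB·AB·BD·AB·BD·AB·CD·BD·BD·CD·BD
    A ↦ CD
    B ↦ BD
    C ↦ ABB
    D ↦ AB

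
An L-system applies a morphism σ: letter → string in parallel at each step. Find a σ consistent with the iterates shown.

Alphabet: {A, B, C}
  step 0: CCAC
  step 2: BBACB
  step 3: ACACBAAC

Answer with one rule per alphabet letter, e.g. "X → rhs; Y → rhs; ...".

  step 2 ⇒ step 3: BBACB ⇒ AC·AC·B·A·AC
    A ↦ B
    B ↦ AC
    C ↦ A

A->B, B->AC, C->A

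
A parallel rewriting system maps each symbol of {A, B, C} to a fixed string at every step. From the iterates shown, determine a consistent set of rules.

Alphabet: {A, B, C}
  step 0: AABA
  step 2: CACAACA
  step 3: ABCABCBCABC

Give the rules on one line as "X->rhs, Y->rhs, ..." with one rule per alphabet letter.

  step 2 ⇒ step 3: CACAACA ⇒ A·BC·A·BC·BC·A·BC
    A ↦ BC
    C ↦ A
    B ↦ C  (constrained at step 0)

A->BC, B->C, C->A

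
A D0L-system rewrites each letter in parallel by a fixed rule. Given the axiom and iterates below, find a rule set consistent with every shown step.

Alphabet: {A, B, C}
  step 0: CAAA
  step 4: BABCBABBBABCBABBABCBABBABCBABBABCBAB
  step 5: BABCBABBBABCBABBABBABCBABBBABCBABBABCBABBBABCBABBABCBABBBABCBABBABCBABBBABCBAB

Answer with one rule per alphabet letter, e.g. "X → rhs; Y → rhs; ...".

  step 4 ⇒ step 5: BABCBABBBABCBABBABCBABBABCBABBABCBAB ⇒ BAB·C·BAB·B·BAB·C·BAB·BAB·BAB·C·BAB·B·BAB·C·BAB·BAB·C·BAB·B·BAB·C·BAB·BAB·C·BAB·B·BAB·C·BAB·BAB·C·BAB·B·BAB·C·BAB
    A ↦ C
    B ↦ BAB
    C ↦ B

A->C, B->BAB, C->B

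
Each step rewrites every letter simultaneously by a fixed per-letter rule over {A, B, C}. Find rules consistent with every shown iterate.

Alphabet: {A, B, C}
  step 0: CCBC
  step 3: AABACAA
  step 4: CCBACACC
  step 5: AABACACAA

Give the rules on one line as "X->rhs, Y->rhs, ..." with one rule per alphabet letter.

A->C, B->BA, C->A

  step 4 ⇒ step 5: CCBACACC ⇒ A·A·BA·C·A·C·A·A
    A ↦ C
    B ↦ BA
    C ↦ A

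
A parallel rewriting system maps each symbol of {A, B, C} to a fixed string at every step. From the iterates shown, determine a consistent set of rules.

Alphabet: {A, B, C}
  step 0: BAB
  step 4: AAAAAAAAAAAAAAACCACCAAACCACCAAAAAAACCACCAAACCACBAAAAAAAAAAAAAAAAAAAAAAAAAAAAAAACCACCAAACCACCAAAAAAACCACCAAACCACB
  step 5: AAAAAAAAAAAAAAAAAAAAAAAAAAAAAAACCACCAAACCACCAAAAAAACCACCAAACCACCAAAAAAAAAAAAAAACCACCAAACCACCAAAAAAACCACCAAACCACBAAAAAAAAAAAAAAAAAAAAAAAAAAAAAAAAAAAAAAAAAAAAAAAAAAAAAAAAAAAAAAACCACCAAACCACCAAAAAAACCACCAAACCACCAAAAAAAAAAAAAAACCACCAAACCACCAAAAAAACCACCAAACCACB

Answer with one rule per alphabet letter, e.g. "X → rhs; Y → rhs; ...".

A->AA, B->ACB, C->ACC

  step 4 ⇒ step 5: AAAAAAAAAAAAAAACCACCAAACCACCAAAAAAACCACCAAACCACBAAAAAAAAAAAAAAAAAAAAAAAAAAAAAAACCACCAAACCACCAAAAAAACCACCAAACCACB ⇒ AA·AA·AA·AA·AA·AA·AA·AA·AA·AA·AA·AA·AA·AA·AA·ACC·ACC·AA·ACC·ACC·AA·AA·AA·ACC·ACC·AA·ACC·ACC·AA·AA·AA·AA·AA·AA·AA·ACC·ACC·AA·ACC·ACC·AA·AA·AA·ACC·ACC·AA·ACC·ACB·AA·AA·AA·AA·AA·AA·AA·AA·AA·AA·AA·AA·AA·AA·AA·AA·AA·AA·AA·AA·AA·AA·AA·AA·AA·AA·AA·AA·AA·AA·AA·ACC·ACC·AA·ACC·ACC·AA·AA·AA·ACC·ACC·AA·ACC·ACC·AA·AA·AA·AA·AA·AA·AA·ACC·ACC·AA·ACC·ACC·AA·AA·AA·ACC·ACC·AA·ACC·ACB
    A ↦ AA
    B ↦ ACB
    C ↦ ACC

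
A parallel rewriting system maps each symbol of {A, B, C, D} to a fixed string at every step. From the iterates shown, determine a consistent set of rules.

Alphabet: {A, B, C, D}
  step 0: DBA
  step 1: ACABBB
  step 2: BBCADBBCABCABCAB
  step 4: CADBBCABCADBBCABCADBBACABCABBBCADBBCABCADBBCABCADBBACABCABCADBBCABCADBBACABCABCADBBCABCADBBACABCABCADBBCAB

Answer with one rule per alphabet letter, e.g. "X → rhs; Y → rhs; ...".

A->BB, B->CAB, C->CAD, D->A

  step 1 ⇒ step 2: ACABBB ⇒ BB·CAD·BB·CAB·CAB·CAB
    A ↦ BB
    B ↦ CAB
    C ↦ CAD
  step 0 ⇒ step 1: DBA ⇒ A·CAB·BB
    D ↦ A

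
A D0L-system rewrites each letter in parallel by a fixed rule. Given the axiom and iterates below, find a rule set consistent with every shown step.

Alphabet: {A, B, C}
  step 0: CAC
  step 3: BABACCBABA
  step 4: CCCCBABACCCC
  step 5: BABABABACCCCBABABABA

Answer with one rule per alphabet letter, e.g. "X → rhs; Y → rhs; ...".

  step 4 ⇒ step 5: CCCCBABACCCC ⇒ BA·BA·BA·BA·C·C·C·C·BA·BA·BA·BA
    A ↦ C
    B ↦ C
    C ↦ BA

A->C, B->C, C->BA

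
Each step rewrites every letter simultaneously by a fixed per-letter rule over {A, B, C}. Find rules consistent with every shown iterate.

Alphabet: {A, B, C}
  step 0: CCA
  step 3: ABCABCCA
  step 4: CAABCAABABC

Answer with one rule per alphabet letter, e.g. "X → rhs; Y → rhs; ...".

  step 3 ⇒ step 4: ABCABCCA ⇒ C·A·AB·C·A·AB·AB·C
    A ↦ C
    B ↦ A
    C ↦ AB

A->C, B->A, C->AB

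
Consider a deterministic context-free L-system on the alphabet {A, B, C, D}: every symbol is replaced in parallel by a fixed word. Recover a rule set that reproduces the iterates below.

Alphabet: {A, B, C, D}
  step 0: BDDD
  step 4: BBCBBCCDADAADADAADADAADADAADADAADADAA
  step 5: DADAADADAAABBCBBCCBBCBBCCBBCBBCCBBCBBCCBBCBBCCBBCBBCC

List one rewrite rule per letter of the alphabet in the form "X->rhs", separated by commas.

  step 4 ⇒ step 5: BBCBBCCDADAADADAADADAADADAADADAADADAA ⇒ DA·DA·A·DA·DA·A·A·BB·C·BB·C·C·BB·C·BB·C·C·BB·C·BB·C·C·BB·C·BB·C·C·BB·C·BB·C·C·BB·C·BB·C·C
    A ↦ C
    B ↦ DA
    C ↦ A
    D ↦ BB

A->C, B->DA, C->A, D->BB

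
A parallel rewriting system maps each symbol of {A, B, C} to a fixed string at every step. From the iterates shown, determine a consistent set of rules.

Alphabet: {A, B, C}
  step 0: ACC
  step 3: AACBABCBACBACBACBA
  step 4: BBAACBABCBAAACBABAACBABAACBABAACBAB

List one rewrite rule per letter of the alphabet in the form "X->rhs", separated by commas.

A->B, B->CBA, C->AA

  step 3 ⇒ step 4: AACBABCBACBACBACBA ⇒ B·B·AA·CBA·B·CBA·AA·CBA·B·AA·CBA·B·AA·CBA·B·AA·CBA·B
    A ↦ B
    B ↦ CBA
    C ↦ AA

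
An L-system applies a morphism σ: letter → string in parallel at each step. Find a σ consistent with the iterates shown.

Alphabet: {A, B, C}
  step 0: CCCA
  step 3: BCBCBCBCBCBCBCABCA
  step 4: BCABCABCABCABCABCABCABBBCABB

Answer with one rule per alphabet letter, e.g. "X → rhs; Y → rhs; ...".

A->BB, B->BC, C->A

  step 3 ⇒ step 4: BCBCBCBCBCBCBCABCA ⇒ BC·A·BC·A·BC·A·BC·A·BC·A·BC·A·BC·A·BB·BC·A·BB
    A ↦ BB
    B ↦ BC
    C ↦ A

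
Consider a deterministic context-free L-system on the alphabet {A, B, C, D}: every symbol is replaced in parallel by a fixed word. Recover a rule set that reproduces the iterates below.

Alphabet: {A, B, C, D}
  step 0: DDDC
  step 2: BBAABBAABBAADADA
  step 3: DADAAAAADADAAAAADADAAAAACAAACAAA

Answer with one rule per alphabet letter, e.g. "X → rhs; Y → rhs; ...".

  step 2 ⇒ step 3: BBAABBAABBAADADA ⇒ DA·DA·AA·AA·DA·DA·AA·AA·DA·DA·AA·AA·CA·AA·CA·AA
    A ↦ AA
    B ↦ DA
    D ↦ CA
    C ↦ BB  (constrained at step 0)

A->AA, B->DA, C->BB, D->CA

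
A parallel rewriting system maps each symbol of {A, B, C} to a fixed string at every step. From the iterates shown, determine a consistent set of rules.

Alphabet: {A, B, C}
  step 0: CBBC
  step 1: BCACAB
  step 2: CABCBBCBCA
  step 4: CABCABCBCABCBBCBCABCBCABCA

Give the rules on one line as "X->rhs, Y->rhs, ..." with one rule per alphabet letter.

  step 1 ⇒ step 2: BCACAB ⇒ CA·B·CB·B·CB·CA
    A ↦ CB
    B ↦ CA
    C ↦ B

A->CB, B->CA, C->B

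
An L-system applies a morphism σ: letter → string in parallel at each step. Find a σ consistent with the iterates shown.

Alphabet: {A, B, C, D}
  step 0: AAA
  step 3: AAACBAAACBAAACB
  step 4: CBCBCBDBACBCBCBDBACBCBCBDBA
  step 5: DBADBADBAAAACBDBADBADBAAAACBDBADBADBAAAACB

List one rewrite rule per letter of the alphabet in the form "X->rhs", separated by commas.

A->CB, B->A, C->DB, D->AA

  step 4 ⇒ step 5: CBCBCBDBACBCBCBDBACBCBCBDBA ⇒ DB·A·DB·A·DB·A·AA·A·CB·DB·A·DB·A·DB·A·AA·A·CB·DB·A·DB·A·DB·A·AA·A·CB
    A ↦ CB
    B ↦ A
    C ↦ DB
    D ↦ AA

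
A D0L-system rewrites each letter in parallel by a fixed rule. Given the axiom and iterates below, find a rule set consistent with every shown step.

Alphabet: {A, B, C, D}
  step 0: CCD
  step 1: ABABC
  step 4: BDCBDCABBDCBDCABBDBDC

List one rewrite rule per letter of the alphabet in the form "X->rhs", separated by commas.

  step 0 ⇒ step 1: CCD ⇒ AB·AB·C
    C ↦ AB
    D ↦ C
    A ↦ B  (constrained at step 1)
    B ↦ BD  (constrained at step 1)

A->B, B->BD, C->AB, D->C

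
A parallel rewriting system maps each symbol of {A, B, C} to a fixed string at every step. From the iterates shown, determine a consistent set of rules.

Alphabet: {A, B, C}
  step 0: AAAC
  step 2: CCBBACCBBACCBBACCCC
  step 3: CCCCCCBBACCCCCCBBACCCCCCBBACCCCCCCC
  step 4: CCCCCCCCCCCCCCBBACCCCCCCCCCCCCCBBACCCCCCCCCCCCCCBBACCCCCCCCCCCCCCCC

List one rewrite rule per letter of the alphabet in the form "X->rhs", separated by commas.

  step 3 ⇒ step 4: CCCCCCBBACCCCCCBBACCCCCCBBACCCCCCCC ⇒ CC·CC·CC·CC·CC·CC·C·C·BBA·CC·CC·CC·CC·CC·CC·C·C·BBA·CC·CC·CC·CC·CC·CC·C·C·BBA·CC·CC·CC·CC·CC·CC·CC·CC
    A ↦ BBA
    B ↦ C
    C ↦ CC

A->BBA, B->C, C->CC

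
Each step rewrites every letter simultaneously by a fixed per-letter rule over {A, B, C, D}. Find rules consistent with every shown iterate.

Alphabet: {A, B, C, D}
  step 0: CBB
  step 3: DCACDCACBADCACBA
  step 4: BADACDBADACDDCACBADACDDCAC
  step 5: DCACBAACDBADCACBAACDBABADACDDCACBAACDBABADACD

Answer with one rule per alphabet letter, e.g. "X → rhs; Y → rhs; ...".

  step 4 ⇒ step 5: BADACDBADACDDCACBADACDDCAC ⇒ DC·AC·BA·AC·D·BA·DC·AC·BA·AC·D·BA·BA·D·AC·D·DC·AC·BA·AC·D·BA·BA·D·AC·D
    A ↦ AC
    B ↦ DC
    C ↦ D
    D ↦ BA

A->AC, B->DC, C->D, D->BA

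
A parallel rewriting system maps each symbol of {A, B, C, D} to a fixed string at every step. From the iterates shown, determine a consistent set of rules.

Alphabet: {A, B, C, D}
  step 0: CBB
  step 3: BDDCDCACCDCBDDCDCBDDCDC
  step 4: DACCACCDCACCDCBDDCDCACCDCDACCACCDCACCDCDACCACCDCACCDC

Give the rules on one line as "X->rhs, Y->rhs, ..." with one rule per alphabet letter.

A->BD, B->D, C->DC, D->ACC

  step 3 ⇒ step 4: BDDCDCACCDCBDDCDCBDDCDC ⇒ D·ACC·ACC·DC·ACC·DC·BD·DC·DC·ACC·DC·D·ACC·ACC·DC·ACC·DC·D·ACC·ACC·DC·ACC·DC
    A ↦ BD
    B ↦ D
    C ↦ DC
    D ↦ ACC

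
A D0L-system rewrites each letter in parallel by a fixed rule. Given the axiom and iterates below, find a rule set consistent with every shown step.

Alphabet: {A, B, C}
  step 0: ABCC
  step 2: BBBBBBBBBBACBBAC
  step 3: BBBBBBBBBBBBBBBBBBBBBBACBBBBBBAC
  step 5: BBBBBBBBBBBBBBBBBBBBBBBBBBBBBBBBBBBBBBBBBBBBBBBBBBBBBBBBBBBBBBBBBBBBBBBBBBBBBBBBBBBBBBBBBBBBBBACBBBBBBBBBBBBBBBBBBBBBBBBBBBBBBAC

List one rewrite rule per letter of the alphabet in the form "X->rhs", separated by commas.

A->BB, B->BB, C->AC

  step 2 ⇒ step 3: BBBBBBBBBBACBBAC ⇒ BB·BB·BB·BB·BB·BB·BB·BB·BB·BB·BB·AC·BB·BB·BB·AC
    A ↦ BB
    B ↦ BB
    C ↦ AC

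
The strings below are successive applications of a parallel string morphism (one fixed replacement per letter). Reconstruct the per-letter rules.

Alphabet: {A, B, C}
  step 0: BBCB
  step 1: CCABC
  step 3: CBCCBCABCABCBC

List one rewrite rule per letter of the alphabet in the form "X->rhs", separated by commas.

A->CB, B->C, C->AB

  step 0 ⇒ step 1: BBCB ⇒ C·C·AB·C
    B ↦ C
    C ↦ AB
    A ↦ CB  (constrained at step 1)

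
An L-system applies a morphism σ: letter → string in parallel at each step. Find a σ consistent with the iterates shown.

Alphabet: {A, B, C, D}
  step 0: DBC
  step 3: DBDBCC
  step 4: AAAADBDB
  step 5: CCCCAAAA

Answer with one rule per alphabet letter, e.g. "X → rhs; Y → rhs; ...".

  step 4 ⇒ step 5: AAAADBDB ⇒ C·C·C·C·A·A·A·A
    A ↦ C
    B ↦ A
    D ↦ A
  step 3 ⇒ step 4: DBDBCC ⇒ A·A·A·A·DB·DB
    C ↦ DB

A->C, B->A, C->DB, D->A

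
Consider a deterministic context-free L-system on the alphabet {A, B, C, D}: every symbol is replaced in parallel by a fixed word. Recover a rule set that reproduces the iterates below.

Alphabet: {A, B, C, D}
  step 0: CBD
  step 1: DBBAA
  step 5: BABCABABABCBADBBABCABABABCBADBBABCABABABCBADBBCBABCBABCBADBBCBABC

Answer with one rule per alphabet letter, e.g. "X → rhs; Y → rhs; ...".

  step 0 ⇒ step 1: CBD ⇒ DB·BA·A
    B ↦ BA
    C ↦ DB
    D ↦ A
    A ↦ BC  (constrained at step 1)

A->BC, B->BA, C->DB, D->A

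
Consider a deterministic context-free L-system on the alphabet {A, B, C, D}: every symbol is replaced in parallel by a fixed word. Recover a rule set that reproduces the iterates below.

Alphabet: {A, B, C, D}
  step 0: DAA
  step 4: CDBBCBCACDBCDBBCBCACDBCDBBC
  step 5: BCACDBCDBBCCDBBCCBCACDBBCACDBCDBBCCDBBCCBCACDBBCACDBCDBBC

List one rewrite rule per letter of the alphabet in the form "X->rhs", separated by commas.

  step 4 ⇒ step 5: CDBBCBCACDBCDBBCBCACDBCDBBC ⇒ BC·A·CDB·CDB·BC·CDB·BC·C·BC·A·CDB·BC·A·CDB·CDB·BC·CDB·BC·C·BC·A·CDB·BC·A·CDB·CDB·BC
    A ↦ C
    B ↦ CDB
    C ↦ BC
    D ↦ A

A->C, B->CDB, C->BC, D->A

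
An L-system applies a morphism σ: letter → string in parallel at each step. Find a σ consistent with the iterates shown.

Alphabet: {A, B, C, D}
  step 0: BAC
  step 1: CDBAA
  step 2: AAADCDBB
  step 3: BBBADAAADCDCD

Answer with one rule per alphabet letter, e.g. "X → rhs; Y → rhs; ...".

  step 2 ⇒ step 3: AAADCDBB ⇒ B·B·B·AD·AA·AD·CD·CD
    A ↦ B
    B ↦ CD
    C ↦ AA
    D ↦ AD

A->B, B->CD, C->AA, D->AD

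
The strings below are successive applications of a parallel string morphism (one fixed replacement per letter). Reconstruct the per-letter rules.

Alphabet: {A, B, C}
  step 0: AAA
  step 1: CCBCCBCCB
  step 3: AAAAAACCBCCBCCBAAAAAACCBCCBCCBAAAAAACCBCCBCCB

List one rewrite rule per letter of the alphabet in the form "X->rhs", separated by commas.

  step 0 ⇒ step 1: AAA ⇒ CCB·CCB·CCB
    A ↦ CCB
    B ↦ AAA  (constrained at step 1)
    C ↦ B  (constrained at step 1)

A->CCB, B->AAA, C->B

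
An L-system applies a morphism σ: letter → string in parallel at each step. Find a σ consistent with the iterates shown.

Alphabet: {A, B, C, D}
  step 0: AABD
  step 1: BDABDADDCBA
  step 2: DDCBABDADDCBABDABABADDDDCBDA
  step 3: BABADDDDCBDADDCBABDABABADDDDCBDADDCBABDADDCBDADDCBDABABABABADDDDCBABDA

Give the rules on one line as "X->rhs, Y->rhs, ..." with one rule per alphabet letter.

  step 2 ⇒ step 3: DDCBABDADDCBABDABABADDDDCBDA ⇒ BA·BA·DD·DDC·BDA·DDC·BA·BDA·BA·BA·DD·DDC·BDA·DDC·BA·BDA·DDC·BDA·DDC·BDA·BA·BA·BA·BA·DD·DDC·BA·BDA
    A ↦ BDA
    B ↦ DDC
    C ↦ DD
    D ↦ BA

A->BDA, B->DDC, C->DD, D->BA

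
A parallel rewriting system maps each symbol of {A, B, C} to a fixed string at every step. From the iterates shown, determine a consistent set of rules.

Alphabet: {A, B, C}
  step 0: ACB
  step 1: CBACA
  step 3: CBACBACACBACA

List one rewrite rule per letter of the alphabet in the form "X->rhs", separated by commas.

  step 0 ⇒ step 1: ACB ⇒ CB·A·CA
    A ↦ CB
    B ↦ CA
    C ↦ A

A->CB, B->CA, C->A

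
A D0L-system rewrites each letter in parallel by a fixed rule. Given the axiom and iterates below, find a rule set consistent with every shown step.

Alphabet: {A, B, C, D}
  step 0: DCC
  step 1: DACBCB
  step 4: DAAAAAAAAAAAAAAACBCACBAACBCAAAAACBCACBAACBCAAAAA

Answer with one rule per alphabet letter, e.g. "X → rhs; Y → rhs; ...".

A->AA, B->CA, C->CB, D->DA

  step 0 ⇒ step 1: DCC ⇒ DA·CB·CB
    C ↦ CB
    D ↦ DA
    A ↦ AA  (constrained at step 1)
    B ↦ CA  (constrained at step 1)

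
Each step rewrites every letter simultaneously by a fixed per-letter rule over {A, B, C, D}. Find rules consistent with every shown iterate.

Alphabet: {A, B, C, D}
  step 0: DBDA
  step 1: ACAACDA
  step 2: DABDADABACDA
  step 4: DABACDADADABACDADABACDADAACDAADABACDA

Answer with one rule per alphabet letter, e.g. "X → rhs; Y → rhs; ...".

A->DA, B->A, C->B, D->AC

  step 1 ⇒ step 2: ACAACDA ⇒ DA·B·DA·DA·B·AC·DA
    A ↦ DA
    C ↦ B
    D ↦ AC
  step 0 ⇒ step 1: DBDA ⇒ AC·A·AC·DA
    B ↦ A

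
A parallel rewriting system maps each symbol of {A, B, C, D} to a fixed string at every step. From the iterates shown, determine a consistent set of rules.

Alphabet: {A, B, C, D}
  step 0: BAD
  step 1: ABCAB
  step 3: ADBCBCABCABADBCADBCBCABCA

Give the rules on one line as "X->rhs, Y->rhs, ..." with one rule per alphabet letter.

  step 0 ⇒ step 1: BAD ⇒ A·BCA·B
    A ↦ BCA
    B ↦ A
    D ↦ B
    C ↦ DBC  (constrained at step 1)

A->BCA, B->A, C->DBC, D->B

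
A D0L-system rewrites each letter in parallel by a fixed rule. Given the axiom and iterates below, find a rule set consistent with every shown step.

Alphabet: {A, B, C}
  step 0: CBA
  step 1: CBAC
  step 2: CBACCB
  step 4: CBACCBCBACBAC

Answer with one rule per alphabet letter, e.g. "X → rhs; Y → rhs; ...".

  step 1 ⇒ step 2: CBAC ⇒ CB·A·C·CB
    A ↦ C
    B ↦ A
    C ↦ CB

A->C, B->A, C->CB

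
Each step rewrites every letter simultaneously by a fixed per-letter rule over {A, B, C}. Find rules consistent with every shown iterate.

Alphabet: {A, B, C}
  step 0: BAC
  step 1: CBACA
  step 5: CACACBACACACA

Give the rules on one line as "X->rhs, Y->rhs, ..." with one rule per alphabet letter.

  step 0 ⇒ step 1: BAC ⇒ CBA·C·A
    A ↦ C
    B ↦ CBA
    C ↦ A

A->C, B->CBA, C->A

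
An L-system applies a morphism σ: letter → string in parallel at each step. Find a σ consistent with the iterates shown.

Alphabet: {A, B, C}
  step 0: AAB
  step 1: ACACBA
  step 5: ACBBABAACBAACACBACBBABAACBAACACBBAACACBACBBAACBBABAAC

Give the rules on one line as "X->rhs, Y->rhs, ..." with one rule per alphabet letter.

  step 0 ⇒ step 1: AAB ⇒ AC·AC·BA
    A ↦ AC
    B ↦ BA
    C ↦ B  (constrained at step 1)

A->AC, B->BA, C->B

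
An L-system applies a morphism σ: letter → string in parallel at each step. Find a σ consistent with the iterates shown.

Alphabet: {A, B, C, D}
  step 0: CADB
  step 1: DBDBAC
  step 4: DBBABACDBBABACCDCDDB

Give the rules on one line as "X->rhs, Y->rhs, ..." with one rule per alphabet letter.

  step 0 ⇒ step 1: CADB ⇒ DB·D·BA·C
    A ↦ D
    B ↦ C
    C ↦ DB
    D ↦ BA

A->D, B->C, C->DB, D->BA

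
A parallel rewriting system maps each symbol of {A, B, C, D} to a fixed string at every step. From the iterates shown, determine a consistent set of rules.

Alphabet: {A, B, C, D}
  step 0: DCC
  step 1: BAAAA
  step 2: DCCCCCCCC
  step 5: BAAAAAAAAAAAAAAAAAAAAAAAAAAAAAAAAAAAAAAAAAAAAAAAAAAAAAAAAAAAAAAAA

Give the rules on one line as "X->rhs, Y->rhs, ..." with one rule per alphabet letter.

  step 1 ⇒ step 2: BAAAA ⇒ D·CC·CC·CC·CC
    A ↦ CC
    B ↦ D
  step 0 ⇒ step 1: DCC ⇒ B·AA·AA
    C ↦ AA
  step 0 ⇒ step 1: DCC ⇒ B·AA·AA
    D ↦ B

A->CC, B->D, C->AA, D->B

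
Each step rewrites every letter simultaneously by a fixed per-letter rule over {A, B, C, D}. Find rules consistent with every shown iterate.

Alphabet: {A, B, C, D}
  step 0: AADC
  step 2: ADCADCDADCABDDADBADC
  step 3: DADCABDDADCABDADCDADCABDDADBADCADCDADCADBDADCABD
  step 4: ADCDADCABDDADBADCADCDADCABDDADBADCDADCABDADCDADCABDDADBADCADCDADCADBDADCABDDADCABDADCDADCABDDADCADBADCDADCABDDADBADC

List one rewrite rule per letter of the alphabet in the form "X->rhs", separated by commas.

  step 3 ⇒ step 4: DADCABDDADCABDADCDADCABDDADBADCADCDADCADBDADCABD ⇒ ADC·D·ADC·ABD·D·ADB·ADC·ADC·D·ADC·ABD·D·ADB·ADC·D·ADC·ABD·ADC·D·ADC·ABD·D·ADB·ADC·ADC·D·ADC·ADB·D·ADC·ABD·D·ADC·ABD·ADC·D·ADC·ABD·D·ADC·ADB·ADC·D·ADC·ABD·D·ADB·ADC
    A ↦ D
    B ↦ ADB
    C ↦ ABD
    D ↦ ADC

A->D, B->ADB, C->ABD, D->ADC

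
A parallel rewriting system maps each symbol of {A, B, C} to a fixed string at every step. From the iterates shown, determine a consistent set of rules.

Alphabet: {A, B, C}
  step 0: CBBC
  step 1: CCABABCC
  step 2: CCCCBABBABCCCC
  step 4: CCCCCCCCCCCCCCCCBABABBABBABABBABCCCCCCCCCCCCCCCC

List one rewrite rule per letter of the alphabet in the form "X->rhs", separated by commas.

  step 1 ⇒ step 2: CCABABCC ⇒ CC·CC·B·AB·B·AB·CC·CC
    A ↦ B
    B ↦ AB
    C ↦ CC

A->B, B->AB, C->CC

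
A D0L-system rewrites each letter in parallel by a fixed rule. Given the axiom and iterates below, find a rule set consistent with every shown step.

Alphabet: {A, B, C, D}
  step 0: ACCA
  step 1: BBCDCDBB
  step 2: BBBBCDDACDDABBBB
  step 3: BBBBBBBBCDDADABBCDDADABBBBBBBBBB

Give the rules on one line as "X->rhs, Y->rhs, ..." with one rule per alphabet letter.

  step 2 ⇒ step 3: BBBBCDDACDDABBBB ⇒ BB·BB·BB·BB·CD·DA·DA·BB·CD·DA·DA·BB·BB·BB·BB·BB
    A ↦ BB
    B ↦ BB
    C ↦ CD
    D ↦ DA

A->BB, B->BB, C->CD, D->DA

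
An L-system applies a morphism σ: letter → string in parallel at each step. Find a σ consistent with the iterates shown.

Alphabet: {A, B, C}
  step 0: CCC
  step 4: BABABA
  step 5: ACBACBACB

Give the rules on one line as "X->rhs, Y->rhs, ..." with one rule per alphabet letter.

  step 4 ⇒ step 5: BABABA ⇒ AC·B·AC·B·AC·B
    A ↦ B
    B ↦ AC
    C ↦ A  (constrained at step 0)

A->B, B->AC, C->A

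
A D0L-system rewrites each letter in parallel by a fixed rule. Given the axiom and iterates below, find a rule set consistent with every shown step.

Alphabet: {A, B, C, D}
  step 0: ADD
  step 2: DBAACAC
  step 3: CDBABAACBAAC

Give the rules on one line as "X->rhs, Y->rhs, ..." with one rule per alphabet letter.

A->BA, B->D, C->AC, D->C

  step 2 ⇒ step 3: DBAACAC ⇒ C·D·BA·BA·AC·BA·AC
    A ↦ BA
    B ↦ D
    C ↦ AC
    D ↦ C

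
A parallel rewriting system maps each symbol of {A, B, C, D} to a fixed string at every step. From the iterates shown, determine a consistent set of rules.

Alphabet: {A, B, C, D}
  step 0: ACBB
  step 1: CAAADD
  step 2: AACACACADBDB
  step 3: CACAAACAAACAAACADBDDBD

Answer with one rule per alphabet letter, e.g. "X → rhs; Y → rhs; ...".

  step 2 ⇒ step 3: AACACACADBDB ⇒ CA·CA·AA·CA·AA·CA·AA·CA·DB·D·DB·D
    A ↦ CA
    B ↦ D
    C ↦ AA
    D ↦ DB

A->CA, B->D, C->AA, D->DB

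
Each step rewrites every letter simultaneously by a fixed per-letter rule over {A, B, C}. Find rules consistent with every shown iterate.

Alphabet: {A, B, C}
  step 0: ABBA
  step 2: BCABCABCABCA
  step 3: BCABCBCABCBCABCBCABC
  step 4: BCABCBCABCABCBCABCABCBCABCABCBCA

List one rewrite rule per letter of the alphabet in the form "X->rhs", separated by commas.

A->BC, B->BC, C->A

  step 3 ⇒ step 4: BCABCBCABCBCABCBCABC ⇒ BC·A·BC·BC·A·BC·A·BC·BC·A·BC·A·BC·BC·A·BC·A·BC·BC·A
    A ↦ BC
    B ↦ BC
    C ↦ A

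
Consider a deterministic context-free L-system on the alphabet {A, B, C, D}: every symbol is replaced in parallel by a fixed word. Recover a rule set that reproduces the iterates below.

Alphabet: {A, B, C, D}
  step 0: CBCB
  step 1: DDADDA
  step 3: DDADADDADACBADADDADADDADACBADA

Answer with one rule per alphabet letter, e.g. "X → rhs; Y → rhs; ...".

  step 0 ⇒ step 1: CBCB ⇒ D·DA·D·DA
    B ↦ DA
    C ↦ D
    A ↦ DA  (constrained at step 1)
    D ↦ CBA  (constrained at step 1)

A->DA, B->DA, C->D, D->CBA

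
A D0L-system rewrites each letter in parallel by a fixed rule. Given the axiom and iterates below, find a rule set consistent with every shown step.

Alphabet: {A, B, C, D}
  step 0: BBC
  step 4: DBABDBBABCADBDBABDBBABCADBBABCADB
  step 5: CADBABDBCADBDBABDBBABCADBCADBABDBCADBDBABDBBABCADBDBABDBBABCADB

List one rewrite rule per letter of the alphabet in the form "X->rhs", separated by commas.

A->AB, B->DB, C->B, D->CA

  step 4 ⇒ step 5: DBABDBBABCADBDBABDBBABCADBBABCADB ⇒ CA·DB·AB·DB·CA·DB·DB·AB·DB·B·AB·CA·DB·CA·DB·AB·DB·CA·DB·DB·AB·DB·B·AB·CA·DB·DB·AB·DB·B·AB·CA·DB
    A ↦ AB
    B ↦ DB
    C ↦ B
    D ↦ CA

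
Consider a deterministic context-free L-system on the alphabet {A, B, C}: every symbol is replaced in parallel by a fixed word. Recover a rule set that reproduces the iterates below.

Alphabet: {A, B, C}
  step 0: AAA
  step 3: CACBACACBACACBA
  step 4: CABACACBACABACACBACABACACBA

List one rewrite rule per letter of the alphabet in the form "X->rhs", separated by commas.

A->BA, B->C, C->CA

  step 3 ⇒ step 4: CACBACACBACACBA ⇒ CA·BA·CA·C·BA·CA·BA·CA·C·BA·CA·BA·CA·C·BA
    A ↦ BA
    B ↦ C
    C ↦ CA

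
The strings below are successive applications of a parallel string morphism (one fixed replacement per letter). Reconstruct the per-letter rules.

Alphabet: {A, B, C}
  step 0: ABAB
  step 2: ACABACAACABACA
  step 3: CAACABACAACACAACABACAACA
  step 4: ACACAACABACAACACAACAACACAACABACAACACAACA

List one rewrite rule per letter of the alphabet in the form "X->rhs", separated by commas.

  step 3 ⇒ step 4: CAACABACAACACAACABACAACA ⇒ A·CA·CA·A·CA·BA·CA·A·CA·CA·A·CA·A·CA·CA·A·CA·BA·CA·A·CA·CA·A·CA
    A ↦ CA
    B ↦ BA
    C ↦ A

A->CA, B->BA, C->A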